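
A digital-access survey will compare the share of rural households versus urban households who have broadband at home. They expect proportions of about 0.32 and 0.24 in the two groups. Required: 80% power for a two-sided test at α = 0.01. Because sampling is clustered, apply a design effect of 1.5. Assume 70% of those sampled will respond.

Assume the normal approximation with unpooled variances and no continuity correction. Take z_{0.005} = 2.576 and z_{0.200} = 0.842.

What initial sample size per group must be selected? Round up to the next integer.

n = 1565 per group

n = (z_{α/2} + z_β)² · [p₁(1−p₁) + p₂(1−p₂)] / (p₁ − p₂)²
  = (2.576 + 0.842)² · (0.32·0.68 + 0.24·0.76) / (0.08)²
  = (3.418)² · (0.2176 + 0.1824) / 0.0064
  = 11.6827 · 0.4000 / 0.0064
  = 730.17
Design effect: 1.5 × 730.17 = 1095.26.
Adjust for 70% response: 1095.26 / 0.70 = 1564.65.
Round up → n = 1565 per group.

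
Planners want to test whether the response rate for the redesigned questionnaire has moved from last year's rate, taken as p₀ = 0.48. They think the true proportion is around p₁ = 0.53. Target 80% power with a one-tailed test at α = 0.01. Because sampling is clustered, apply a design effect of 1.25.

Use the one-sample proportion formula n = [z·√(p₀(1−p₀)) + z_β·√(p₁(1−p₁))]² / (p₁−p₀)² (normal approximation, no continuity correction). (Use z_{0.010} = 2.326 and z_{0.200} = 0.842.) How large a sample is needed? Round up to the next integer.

n = [z_α·√(p₀q₀) + z_β·√(p₁q₁)]² / (p₁ − p₀)²
  = [2.326·√(0.48·0.52) + 0.842·√(0.53·0.47)]² / (0.05)²
  = [2.326·0.4996 + 0.842·0.4991]² / 0.0025
  = [1.5823]² / 0.0025
  = 1001.48
Design effect: 1.25 × 1001.48 = 1251.85.
Round up → n = 1252.

n = 1252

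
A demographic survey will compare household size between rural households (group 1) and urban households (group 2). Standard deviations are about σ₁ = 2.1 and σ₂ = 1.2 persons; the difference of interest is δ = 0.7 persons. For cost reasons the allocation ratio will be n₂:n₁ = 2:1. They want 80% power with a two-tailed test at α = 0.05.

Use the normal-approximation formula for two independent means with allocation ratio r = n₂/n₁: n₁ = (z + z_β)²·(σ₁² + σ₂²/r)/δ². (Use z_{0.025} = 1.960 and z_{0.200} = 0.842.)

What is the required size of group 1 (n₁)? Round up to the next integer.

n₁ = 83

n₁ = (z_{α/2} + z_β)² · (σ₁² + σ₂²/r) / δ²
   = (1.960 + 0.842)² · (2.1² + 1.2²/2) / 0.7²
   = 7.8512 · (4.41 + 0.72) / 0.49
   = 7.8512 · 5.13 / 0.49
   = 82.20
Round up → n₁ = 83; n₂ = r·n₁ = 2 × 83 = 166.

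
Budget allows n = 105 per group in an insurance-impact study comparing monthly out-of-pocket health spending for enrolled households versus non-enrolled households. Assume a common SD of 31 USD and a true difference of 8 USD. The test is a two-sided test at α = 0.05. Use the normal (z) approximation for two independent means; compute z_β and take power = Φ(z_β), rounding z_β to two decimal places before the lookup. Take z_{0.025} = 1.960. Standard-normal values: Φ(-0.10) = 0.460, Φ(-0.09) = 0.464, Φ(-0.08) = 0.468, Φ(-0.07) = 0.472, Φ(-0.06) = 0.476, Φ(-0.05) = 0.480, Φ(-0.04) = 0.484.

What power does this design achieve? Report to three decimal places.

z_β = δ·√(n/(σ₁²+σ₂²)) − z_{α/2}
    = 8 · √(105/1922) − 1.960
    = 8 · 0.23373 − 1.960
    = 1.8699 − 1.960 = -0.0901 → -0.09
Power = Φ(-0.09) = 0.464.

Power ≈ 0.464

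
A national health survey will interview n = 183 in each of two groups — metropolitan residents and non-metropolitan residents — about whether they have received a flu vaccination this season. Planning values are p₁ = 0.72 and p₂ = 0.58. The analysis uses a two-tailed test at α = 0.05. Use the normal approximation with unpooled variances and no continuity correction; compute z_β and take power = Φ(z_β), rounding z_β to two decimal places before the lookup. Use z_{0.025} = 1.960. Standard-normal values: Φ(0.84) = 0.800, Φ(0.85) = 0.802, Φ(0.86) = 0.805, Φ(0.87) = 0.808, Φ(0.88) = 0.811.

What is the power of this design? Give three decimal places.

Power ≈ 0.811

z_β = |p₁−p₂|·√(n/[p₁q₁+p₂q₂]) − z_{α/2}
    = 0.14 · √(183/0.4452) − 1.960
    = 0.14 · 20.2744 − 1.960
    = 2.8384 − 1.960 = 0.8784 → 0.88
Power = Φ(0.88) = 0.811.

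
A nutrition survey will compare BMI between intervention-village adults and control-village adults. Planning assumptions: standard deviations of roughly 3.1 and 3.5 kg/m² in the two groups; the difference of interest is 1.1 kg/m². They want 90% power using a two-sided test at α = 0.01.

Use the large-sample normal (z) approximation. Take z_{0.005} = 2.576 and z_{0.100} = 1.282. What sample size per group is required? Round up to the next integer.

n = 269 per group

n = (z_{α/2} + z_β)² · (σ₁² + σ₂²) / δ²
  = (2.576 + 1.282)² · (3.1² + 3.5² = 21.86) / 1.1²
  = 14.8842 · 21.86 / 1.21
  = 268.90
Round up → n = 269 per group.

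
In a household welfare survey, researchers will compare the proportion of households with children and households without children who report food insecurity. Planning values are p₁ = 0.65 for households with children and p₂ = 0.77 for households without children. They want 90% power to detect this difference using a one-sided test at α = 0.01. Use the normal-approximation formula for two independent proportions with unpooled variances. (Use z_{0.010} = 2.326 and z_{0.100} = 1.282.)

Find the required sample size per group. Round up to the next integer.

n = (z_α + z_β)² · [p₁(1−p₁) + p₂(1−p₂)] / (p₁ − p₂)²
  = (2.326 + 1.282)² · (0.65·0.35 + 0.77·0.23) / (-0.12)²
  = (3.608)² · (0.2275 + 0.1771) / 0.0144
  = 13.0177 · 0.4046 / 0.0144
  = 365.76
Round up → n = 366 per group.

n = 366 per group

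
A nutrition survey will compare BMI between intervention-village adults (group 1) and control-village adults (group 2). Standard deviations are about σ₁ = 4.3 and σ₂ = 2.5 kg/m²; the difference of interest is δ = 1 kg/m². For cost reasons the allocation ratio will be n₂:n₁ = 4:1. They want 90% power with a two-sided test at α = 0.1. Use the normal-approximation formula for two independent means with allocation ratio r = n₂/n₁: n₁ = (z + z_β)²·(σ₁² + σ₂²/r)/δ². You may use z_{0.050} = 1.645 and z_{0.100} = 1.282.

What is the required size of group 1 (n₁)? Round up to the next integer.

n₁ = (z_{α/2} + z_β)² · (σ₁² + σ₂²/r) / δ²
   = (1.645 + 1.282)² · (4.3² + 2.5²/4) / 1²
   = 8.5673 · (18.49 + 1.5625) / 1
   = 8.5673 · 20.0525 / 1
   = 171.80
Round up → n₁ = 172; n₂ = r·n₁ = 4 × 172 = 688.

n₁ = 172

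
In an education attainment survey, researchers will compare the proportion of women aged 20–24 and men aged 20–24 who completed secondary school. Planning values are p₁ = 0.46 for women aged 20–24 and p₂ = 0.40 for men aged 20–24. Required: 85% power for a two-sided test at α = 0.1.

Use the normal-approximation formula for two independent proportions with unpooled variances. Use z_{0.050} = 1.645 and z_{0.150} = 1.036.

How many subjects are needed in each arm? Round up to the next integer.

n = 976 per group

n = (z_{α/2} + z_β)² · [p₁(1−p₁) + p₂(1−p₂)] / (p₁ − p₂)²
  = (1.645 + 1.036)² · (0.46·0.54 + 0.40·0.60) / (0.06)²
  = (2.681)² · (0.2484 + 0.2400) / 0.0036
  = 7.1878 · 0.4884 / 0.0036
  = 975.14
Round up → n = 976 per group.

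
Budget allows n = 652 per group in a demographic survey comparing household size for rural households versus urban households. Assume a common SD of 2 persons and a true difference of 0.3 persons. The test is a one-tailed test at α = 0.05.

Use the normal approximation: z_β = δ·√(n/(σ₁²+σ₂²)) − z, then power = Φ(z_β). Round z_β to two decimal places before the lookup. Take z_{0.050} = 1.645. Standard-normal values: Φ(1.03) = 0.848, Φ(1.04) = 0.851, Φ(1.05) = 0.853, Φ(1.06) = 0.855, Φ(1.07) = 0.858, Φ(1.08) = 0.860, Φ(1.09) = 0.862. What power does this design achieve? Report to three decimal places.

z_β = δ·√(n/(σ₁²+σ₂²)) − z_α
    = 0.3 · √(652/8) − 1.645
    = 0.3 · 9.02774 − 1.645
    = 2.7083 − 1.645 = 1.0633 → 1.06
Power = Φ(1.06) = 0.855.

Power ≈ 0.855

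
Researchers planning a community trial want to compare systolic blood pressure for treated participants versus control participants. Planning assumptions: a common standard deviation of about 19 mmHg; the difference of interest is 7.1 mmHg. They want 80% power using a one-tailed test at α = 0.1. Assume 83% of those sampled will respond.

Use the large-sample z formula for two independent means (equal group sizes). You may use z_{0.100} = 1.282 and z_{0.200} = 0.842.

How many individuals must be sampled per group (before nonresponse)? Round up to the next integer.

n = 78 per group

n = (z_α + z_β)² · (σ₁² + σ₂²) / δ²
  = (1.282 + 0.842)² · (2·19² = 722) / 7.1²
  = 4.5114 · 722 / 50.41
  = 64.61
Adjust for 83% response: 64.61 / 0.83 = 77.85.
Round up → n = 78 per group.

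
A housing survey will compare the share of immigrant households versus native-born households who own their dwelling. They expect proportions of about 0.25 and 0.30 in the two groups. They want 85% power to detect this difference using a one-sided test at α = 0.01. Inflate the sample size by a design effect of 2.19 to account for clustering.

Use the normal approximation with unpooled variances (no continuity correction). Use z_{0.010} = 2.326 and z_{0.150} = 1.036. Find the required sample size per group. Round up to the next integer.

n = (z_α + z_β)² · [p₁(1−p₁) + p₂(1−p₂)] / (p₁ − p₂)²
  = (2.326 + 1.036)² · (0.25·0.75 + 0.30·0.70) / (-0.05)²
  = (3.362)² · (0.1875 + 0.2100) / 0.0025
  = 11.3030 · 0.3975 / 0.0025
  = 1797.18
Design effect: 2.19 × 1797.18 = 3935.83.
Round up → n = 3936 per group.

n = 3936 per group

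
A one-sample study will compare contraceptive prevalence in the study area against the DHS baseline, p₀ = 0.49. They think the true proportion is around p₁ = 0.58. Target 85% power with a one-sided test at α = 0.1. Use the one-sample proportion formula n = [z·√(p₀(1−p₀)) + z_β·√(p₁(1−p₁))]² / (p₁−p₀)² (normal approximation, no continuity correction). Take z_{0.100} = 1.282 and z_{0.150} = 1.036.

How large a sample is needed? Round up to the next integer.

n = 164

n = [z_α·√(p₀q₀) + z_β·√(p₁q₁)]² / (p₁ − p₀)²
  = [1.282·√(0.49·0.51) + 1.036·√(0.58·0.42)]² / (0.09)²
  = [1.282·0.4999 + 1.036·0.4936]² / 0.0081
  = [1.1522]² / 0.0081
  = 163.90
Round up → n = 164.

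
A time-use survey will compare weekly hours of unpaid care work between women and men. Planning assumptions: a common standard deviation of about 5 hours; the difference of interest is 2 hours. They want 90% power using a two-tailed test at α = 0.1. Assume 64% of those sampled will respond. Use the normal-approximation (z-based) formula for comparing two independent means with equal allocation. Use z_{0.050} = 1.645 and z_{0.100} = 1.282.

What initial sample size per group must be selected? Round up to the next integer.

n = (z_{α/2} + z_β)² · (σ₁² + σ₂²) / δ²
  = (1.645 + 1.282)² · (2·5² = 50) / 2²
  = 8.5673 · 50 / 4
  = 107.09
Adjust for 64% response: 107.09 / 0.64 = 167.33.
Round up → n = 168 per group.

n = 168 per group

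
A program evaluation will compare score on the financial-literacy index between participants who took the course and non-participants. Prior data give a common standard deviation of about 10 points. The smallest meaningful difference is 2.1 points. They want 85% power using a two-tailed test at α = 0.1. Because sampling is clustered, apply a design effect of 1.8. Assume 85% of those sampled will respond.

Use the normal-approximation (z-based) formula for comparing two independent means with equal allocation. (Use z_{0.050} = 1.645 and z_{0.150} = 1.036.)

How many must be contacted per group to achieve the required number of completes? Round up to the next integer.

n = 691 per group

n = (z_{α/2} + z_β)² · (σ₁² + σ₂²) / δ²
  = (1.645 + 1.036)² · (2·10² = 200) / 2.1²
  = 7.1878 · 200 / 4.41
  = 325.98
Design effect: 1.8 × 325.98 = 586.76.
Adjust for 85% response: 586.76 / 0.85 = 690.30.
Round up → n = 691 per group.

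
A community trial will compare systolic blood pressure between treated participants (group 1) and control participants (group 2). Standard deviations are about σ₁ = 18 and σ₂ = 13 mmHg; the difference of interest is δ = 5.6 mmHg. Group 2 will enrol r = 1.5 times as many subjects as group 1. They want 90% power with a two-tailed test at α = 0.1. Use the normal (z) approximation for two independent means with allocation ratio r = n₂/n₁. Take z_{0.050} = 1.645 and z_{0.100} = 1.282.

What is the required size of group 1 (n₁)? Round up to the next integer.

n₁ = 120

n₁ = (z_{α/2} + z_β)² · (σ₁² + σ₂²/r) / δ²
   = (1.645 + 1.282)² · (18² + 13²/1.5) / 5.6²
   = 8.5673 · (324 + 112.6667) / 31.36
   = 8.5673 · 436.6667 / 31.36
   = 119.29
Round up → n₁ = 120; n₂ = r·n₁ = 1.5 × 120 = 180.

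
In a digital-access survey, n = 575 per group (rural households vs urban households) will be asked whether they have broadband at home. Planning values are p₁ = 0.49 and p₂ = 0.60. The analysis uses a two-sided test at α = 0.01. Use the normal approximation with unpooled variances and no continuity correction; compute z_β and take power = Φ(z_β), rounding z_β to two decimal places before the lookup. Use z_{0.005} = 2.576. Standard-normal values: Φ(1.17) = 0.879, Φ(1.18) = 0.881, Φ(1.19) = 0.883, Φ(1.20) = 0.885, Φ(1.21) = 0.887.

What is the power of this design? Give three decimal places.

Power ≈ 0.883

z_β = |p₁−p₂|·√(n/[p₁q₁+p₂q₂]) − z_{α/2}
    = 0.11 · √(575/0.4899) − 2.576
    = 0.11 · 34.2594 − 2.576
    = 3.7685 − 2.576 = 1.1925 → 1.19
Power = Φ(1.19) = 0.883.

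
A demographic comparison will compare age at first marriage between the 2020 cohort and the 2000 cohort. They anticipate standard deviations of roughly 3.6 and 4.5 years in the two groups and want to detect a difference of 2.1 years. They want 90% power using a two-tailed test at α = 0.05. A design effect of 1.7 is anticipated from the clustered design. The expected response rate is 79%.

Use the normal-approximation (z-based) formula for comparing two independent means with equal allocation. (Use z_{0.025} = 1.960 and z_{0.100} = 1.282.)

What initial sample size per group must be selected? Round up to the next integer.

n = (z_{α/2} + z_β)² · (σ₁² + σ₂²) / δ²
  = (1.960 + 1.282)² · (3.6² + 4.5² = 33.21) / 2.1²
  = 10.5106 · 33.21 / 4.41
  = 79.15
Design effect: 1.7 × 79.15 = 134.56.
Adjust for 79% response: 134.56 / 0.79 = 170.32.
Round up → n = 171 per group.

n = 171 per group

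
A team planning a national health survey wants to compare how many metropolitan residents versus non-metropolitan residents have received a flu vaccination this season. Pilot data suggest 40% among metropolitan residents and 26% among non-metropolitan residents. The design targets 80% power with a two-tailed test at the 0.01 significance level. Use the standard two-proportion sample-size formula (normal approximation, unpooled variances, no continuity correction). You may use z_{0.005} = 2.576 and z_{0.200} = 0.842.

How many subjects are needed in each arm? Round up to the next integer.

n = 258 per group

n = (z_{α/2} + z_β)² · [p₁(1−p₁) + p₂(1−p₂)] / (p₁ − p₂)²
  = (2.576 + 0.842)² · (0.40·0.60 + 0.26·0.74) / (0.14)²
  = (3.418)² · (0.2400 + 0.1924) / 0.0196
  = 11.6827 · 0.4324 / 0.0196
  = 257.74
Round up → n = 258 per group.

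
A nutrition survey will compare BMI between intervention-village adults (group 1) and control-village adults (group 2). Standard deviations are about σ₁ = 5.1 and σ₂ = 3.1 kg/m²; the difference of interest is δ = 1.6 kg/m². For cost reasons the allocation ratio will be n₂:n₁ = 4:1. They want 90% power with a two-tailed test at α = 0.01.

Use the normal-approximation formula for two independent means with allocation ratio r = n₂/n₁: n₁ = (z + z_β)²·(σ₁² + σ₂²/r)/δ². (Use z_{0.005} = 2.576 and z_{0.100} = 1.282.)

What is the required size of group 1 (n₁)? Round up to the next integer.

n₁ = (z_{α/2} + z_β)² · (σ₁² + σ₂²/r) / δ²
   = (2.576 + 1.282)² · (5.1² + 3.1²/4) / 1.6²
   = 14.8842 · (26.01 + 2.4025) / 2.56
   = 14.8842 · 28.4125 / 2.56
   = 165.19
Round up → n₁ = 166; n₂ = r·n₁ = 4 × 166 = 664.

n₁ = 166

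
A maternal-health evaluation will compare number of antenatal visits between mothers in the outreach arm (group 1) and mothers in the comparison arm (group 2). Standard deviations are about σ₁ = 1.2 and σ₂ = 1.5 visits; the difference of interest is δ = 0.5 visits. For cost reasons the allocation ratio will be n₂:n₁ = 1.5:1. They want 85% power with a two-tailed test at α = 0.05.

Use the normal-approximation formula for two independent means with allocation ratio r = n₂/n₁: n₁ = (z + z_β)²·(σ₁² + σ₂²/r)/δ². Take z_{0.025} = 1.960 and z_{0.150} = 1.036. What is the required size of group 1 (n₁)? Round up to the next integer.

n₁ = 106

n₁ = (z_{α/2} + z_β)² · (σ₁² + σ₂²/r) / δ²
   = (1.960 + 1.036)² · (1.2² + 1.5²/1.5) / 0.5²
   = 8.9760 · (1.44 + 1.5) / 0.25
   = 8.9760 · 2.94 / 0.25
   = 105.56
Round up → n₁ = 106; n₂ = r·n₁ = 1.5 × 106 = 159.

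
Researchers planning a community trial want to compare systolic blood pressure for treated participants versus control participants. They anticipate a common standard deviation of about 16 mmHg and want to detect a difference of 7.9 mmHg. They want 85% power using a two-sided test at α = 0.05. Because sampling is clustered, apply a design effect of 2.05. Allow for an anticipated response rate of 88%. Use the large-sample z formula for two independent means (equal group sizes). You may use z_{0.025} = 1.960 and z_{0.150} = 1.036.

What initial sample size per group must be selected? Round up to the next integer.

n = 172 per group

n = (z_{α/2} + z_β)² · (σ₁² + σ₂²) / δ²
  = (1.960 + 1.036)² · (2·16² = 512) / 7.9²
  = 8.9760 · 512 / 62.41
  = 73.64
Design effect: 2.05 × 73.64 = 150.96.
Adjust for 88% response: 150.96 / 0.88 = 171.54.
Round up → n = 172 per group.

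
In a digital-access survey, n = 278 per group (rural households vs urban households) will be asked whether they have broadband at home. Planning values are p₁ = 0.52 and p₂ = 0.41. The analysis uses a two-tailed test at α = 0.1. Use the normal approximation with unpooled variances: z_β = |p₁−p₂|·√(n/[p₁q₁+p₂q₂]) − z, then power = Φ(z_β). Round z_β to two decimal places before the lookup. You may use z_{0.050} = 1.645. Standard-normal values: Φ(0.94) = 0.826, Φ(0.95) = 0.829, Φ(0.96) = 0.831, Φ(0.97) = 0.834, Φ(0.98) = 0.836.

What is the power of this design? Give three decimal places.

Power ≈ 0.834

z_β = |p₁−p₂|·√(n/[p₁q₁+p₂q₂]) − z_{α/2}
    = 0.11 · √(278/0.4915) − 1.645
    = 0.11 · 23.7827 − 1.645
    = 2.6161 − 1.645 = 0.9711 → 0.97
Power = Φ(0.97) = 0.834.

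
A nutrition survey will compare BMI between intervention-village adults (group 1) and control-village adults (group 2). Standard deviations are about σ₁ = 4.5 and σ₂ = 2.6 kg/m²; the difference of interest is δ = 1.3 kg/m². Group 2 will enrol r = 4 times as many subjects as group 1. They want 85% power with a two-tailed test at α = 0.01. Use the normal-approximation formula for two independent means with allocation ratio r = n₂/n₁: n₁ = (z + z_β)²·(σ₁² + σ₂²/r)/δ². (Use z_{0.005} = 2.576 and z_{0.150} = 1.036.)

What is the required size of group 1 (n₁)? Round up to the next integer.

n₁ = (z_{α/2} + z_β)² · (σ₁² + σ₂²/r) / δ²
   = (2.576 + 1.036)² · (4.5² + 2.6²/4) / 1.3²
   = 13.0465 · (20.25 + 1.69) / 1.69
   = 13.0465 · 21.94 / 1.69
   = 169.37
Round up → n₁ = 170; n₂ = r·n₁ = 4 × 170 = 680.

n₁ = 170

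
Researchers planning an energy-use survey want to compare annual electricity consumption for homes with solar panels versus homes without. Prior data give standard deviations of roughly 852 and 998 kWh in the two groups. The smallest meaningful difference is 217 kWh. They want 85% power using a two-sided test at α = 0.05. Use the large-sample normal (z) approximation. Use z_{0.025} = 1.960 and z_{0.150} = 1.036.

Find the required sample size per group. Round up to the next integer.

n = 329 per group

n = (z_{α/2} + z_β)² · (σ₁² + σ₂²) / δ²
  = (1.960 + 1.036)² · (852² + 998² = 1721908) / 217²
  = 8.9760 · 1721908 / 47089
  = 328.23
Round up → n = 329 per group.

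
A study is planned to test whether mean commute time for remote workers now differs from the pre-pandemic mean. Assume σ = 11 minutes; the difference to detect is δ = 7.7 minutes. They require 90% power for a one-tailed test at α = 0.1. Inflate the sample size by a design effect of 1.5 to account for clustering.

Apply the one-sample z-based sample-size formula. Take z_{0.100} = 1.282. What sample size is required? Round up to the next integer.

n = 21

n = (z_α + z_β)² · σ² / δ²
  = (1.282 + 1.282)² · 11² / 7.7²
  = 6.5741 · 121 / 59.29
  = 13.42
Design effect: 1.5 × 13.42 = 20.12.
Round up → n = 21.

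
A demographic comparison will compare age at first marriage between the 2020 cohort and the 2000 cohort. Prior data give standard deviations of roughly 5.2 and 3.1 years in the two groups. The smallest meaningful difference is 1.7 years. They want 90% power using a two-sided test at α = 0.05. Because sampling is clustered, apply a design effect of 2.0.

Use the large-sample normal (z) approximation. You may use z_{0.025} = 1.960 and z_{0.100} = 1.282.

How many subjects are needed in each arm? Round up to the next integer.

n = 267 per group

n = (z_{α/2} + z_β)² · (σ₁² + σ₂²) / δ²
  = (1.960 + 1.282)² · (5.2² + 3.1² = 36.65) / 1.7²
  = 10.5106 · 36.65 / 2.89
  = 133.29
Design effect: 2.0 × 133.29 = 266.58.
Round up → n = 267 per group.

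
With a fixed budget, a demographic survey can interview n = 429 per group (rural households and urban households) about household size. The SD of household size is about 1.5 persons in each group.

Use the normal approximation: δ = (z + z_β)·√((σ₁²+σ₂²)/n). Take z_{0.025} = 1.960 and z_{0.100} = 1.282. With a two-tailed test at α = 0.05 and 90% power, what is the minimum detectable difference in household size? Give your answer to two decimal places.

δ = (z_{α/2} + z_β) · √((σ₁²+σ₂²)/n)
  = (1.960 + 1.282) · √(4.5/429)
  = 3.242 · √0.01049
  = 3.242 · 0.1024
  = 0.3320

Minimum detectable difference ≈ 0.33 persons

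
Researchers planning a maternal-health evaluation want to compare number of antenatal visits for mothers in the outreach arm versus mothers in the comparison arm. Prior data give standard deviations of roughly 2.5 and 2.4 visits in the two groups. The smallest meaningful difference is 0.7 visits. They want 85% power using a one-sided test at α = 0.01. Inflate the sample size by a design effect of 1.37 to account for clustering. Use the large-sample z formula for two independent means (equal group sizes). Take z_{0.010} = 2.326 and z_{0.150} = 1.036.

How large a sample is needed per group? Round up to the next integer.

n = (z_α + z_β)² · (σ₁² + σ₂²) / δ²
  = (2.326 + 1.036)² · (2.5² + 2.4² = 12.01) / 0.7²
  = 11.3030 · 12.01 / 0.49
  = 277.04
Design effect: 1.37 × 277.04 = 379.54.
Round up → n = 380 per group.

n = 380 per group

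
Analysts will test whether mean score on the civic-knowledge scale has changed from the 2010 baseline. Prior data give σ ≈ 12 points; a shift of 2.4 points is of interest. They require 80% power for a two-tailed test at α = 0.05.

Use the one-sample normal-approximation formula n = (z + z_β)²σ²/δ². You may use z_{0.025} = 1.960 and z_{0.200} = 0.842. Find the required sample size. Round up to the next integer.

n = (z_{α/2} + z_β)² · σ² / δ²
  = (1.960 + 0.842)² · 12² / 2.4²
  = 7.8512 · 144 / 5.76
  = 196.28
Round up → n = 197.

n = 197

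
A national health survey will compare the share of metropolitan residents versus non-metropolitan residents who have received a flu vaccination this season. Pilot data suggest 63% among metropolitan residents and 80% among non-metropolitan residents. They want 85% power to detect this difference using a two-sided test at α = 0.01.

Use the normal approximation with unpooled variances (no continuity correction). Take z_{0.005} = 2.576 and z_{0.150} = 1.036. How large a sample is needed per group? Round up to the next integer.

n = 178 per group

n = (z_{α/2} + z_β)² · [p₁(1−p₁) + p₂(1−p₂)] / (p₁ − p₂)²
  = (2.576 + 1.036)² · (0.63·0.37 + 0.80·0.20) / (-0.17)²
  = (3.612)² · (0.2331 + 0.1600) / 0.0289
  = 13.0465 · 0.3931 / 0.0289
  = 177.46
Round up → n = 178 per group.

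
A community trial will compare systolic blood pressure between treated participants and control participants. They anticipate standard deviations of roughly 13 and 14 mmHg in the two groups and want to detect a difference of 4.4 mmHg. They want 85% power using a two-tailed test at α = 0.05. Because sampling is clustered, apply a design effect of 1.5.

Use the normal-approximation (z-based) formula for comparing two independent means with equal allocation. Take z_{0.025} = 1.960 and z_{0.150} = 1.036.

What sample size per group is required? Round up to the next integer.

n = (z_{α/2} + z_β)² · (σ₁² + σ₂²) / δ²
  = (1.960 + 1.036)² · (13² + 14² = 365) / 4.4²
  = 8.9760 · 365 / 19.36
  = 169.23
Design effect: 1.5 × 169.23 = 253.84.
Round up → n = 254 per group.

n = 254 per group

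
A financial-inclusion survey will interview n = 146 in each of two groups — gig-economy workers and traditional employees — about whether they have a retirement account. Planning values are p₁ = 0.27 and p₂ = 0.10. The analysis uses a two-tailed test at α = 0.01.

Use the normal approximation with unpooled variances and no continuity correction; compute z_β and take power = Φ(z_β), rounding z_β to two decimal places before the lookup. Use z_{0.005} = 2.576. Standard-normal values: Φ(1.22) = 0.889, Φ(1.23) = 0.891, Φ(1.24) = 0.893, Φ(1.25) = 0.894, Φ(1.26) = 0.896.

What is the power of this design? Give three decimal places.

z_β = |p₁−p₂|·√(n/[p₁q₁+p₂q₂]) − z_{α/2}
    = 0.17 · √(146/0.2871) − 2.576
    = 0.17 · 22.5507 − 2.576
    = 3.8336 − 2.576 = 1.2576 → 1.26
Power = Φ(1.26) = 0.896.

Power ≈ 0.896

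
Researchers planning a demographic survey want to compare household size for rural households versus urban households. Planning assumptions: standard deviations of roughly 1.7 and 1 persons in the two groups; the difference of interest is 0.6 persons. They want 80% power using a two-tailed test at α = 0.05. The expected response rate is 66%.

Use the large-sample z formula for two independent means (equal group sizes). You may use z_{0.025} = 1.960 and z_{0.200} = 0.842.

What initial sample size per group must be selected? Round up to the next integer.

n = (z_{α/2} + z_β)² · (σ₁² + σ₂²) / δ²
  = (1.960 + 0.842)² · (1.7² + 1² = 3.89) / 0.6²
  = 7.8512 · 3.89 / 0.36
  = 84.84
Adjust for 66% response: 84.84 / 0.66 = 128.54.
Round up → n = 129 per group.

n = 129 per group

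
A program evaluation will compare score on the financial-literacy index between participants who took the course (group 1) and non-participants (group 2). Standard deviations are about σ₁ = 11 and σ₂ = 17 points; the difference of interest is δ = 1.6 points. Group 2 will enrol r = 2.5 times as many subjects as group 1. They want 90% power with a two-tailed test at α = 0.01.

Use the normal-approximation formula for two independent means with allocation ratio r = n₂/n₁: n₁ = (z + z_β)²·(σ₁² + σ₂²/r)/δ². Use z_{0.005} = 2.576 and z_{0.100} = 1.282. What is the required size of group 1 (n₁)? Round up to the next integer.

n₁ = 1376

n₁ = (z_{α/2} + z_β)² · (σ₁² + σ₂²/r) / δ²
   = (2.576 + 1.282)² · (11² + 17²/2.5) / 1.6²
   = 14.8842 · (121 + 115.6) / 2.56
   = 14.8842 · 236.6 / 2.56
   = 1375.62
Round up → n₁ = 1376; n₂ = r·n₁ = 2.5 × 1376 = 3440.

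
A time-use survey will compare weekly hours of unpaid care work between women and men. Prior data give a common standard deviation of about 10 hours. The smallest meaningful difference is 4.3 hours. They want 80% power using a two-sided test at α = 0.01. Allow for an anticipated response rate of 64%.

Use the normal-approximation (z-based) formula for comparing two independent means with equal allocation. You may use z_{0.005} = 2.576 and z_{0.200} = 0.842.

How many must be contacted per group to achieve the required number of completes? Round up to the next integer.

n = (z_{α/2} + z_β)² · (σ₁² + σ₂²) / δ²
  = (2.576 + 0.842)² · (2·10² = 200) / 4.3²
  = 11.6827 · 200 / 18.49
  = 126.37
Adjust for 64% response: 126.37 / 0.64 = 197.45.
Round up → n = 198 per group.

n = 198 per group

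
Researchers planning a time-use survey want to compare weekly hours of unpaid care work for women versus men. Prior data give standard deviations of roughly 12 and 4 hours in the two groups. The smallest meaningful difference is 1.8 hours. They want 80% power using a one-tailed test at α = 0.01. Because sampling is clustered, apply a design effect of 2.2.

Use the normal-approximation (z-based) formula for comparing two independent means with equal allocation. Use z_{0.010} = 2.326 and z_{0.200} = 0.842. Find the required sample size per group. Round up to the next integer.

n = (z_α + z_β)² · (σ₁² + σ₂²) / δ²
  = (2.326 + 0.842)² · (12² + 4² = 160) / 1.8²
  = 10.0362 · 160 / 3.24
  = 495.62
Design effect: 2.2 × 495.62 = 1090.36.
Round up → n = 1091 per group.

n = 1091 per group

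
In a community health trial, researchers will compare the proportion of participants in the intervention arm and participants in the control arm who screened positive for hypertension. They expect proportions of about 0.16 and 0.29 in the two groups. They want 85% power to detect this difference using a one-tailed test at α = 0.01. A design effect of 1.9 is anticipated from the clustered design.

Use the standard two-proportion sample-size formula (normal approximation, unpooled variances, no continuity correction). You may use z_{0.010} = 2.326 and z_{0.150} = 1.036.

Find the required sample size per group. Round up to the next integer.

n = 433 per group

n = (z_α + z_β)² · [p₁(1−p₁) + p₂(1−p₂)] / (p₁ − p₂)²
  = (2.326 + 1.036)² · (0.16·0.84 + 0.29·0.71) / (-0.13)²
  = (3.362)² · (0.1344 + 0.2059) / 0.0169
  = 11.3030 · 0.3403 / 0.0169
  = 227.60
Design effect: 1.9 × 227.60 = 432.44.
Round up → n = 433 per group.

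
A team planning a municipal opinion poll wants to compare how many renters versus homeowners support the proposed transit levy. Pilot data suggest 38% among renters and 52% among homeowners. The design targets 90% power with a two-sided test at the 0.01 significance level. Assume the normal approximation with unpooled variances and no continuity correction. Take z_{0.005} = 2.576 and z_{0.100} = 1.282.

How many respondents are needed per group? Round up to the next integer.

n = (z_{α/2} + z_β)² · [p₁(1−p₁) + p₂(1−p₂)] / (p₁ − p₂)²
  = (2.576 + 1.282)² · (0.38·0.62 + 0.52·0.48) / (-0.14)²
  = (3.858)² · (0.2356 + 0.2496) / 0.0196
  = 14.8842 · 0.4852 / 0.0196
  = 368.46
Round up → n = 369 per group.

n = 369 per group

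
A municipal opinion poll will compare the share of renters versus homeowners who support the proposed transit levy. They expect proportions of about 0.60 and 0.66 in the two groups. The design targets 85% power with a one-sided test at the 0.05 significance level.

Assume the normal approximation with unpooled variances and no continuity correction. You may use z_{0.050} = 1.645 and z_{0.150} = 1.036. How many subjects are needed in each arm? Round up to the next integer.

n = (z_α + z_β)² · [p₁(1−p₁) + p₂(1−p₂)] / (p₁ − p₂)²
  = (1.645 + 1.036)² · (0.60·0.40 + 0.66·0.34) / (-0.06)²
  = (2.681)² · (0.2400 + 0.2244) / 0.0036
  = 7.1878 · 0.4644 / 0.0036
  = 927.22
Round up → n = 928 per group.

n = 928 per group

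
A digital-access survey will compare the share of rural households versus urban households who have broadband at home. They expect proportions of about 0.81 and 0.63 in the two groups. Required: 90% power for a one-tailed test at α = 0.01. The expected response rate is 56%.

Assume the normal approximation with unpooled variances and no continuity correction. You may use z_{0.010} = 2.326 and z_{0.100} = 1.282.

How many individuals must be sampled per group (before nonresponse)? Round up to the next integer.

n = 278 per group

n = (z_α + z_β)² · [p₁(1−p₁) + p₂(1−p₂)] / (p₁ − p₂)²
  = (2.326 + 1.282)² · (0.81·0.19 + 0.63·0.37) / (0.18)²
  = (3.608)² · (0.1539 + 0.2331) / 0.0324
  = 13.0177 · 0.3870 / 0.0324
  = 155.49
Adjust for 56% response: 155.49 / 0.56 = 277.66.
Round up → n = 278 per group.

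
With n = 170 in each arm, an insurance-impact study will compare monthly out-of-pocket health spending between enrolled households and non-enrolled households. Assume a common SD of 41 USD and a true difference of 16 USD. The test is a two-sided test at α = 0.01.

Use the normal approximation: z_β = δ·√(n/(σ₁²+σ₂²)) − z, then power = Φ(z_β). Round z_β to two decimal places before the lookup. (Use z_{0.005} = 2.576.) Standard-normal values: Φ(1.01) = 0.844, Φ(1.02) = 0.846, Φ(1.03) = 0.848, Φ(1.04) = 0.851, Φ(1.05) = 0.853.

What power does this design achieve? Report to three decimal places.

Power ≈ 0.846

z_β = δ·√(n/(σ₁²+σ₂²)) − z_{α/2}
    = 16 · √(170/3362) − 2.576
    = 16 · 0.22487 − 2.576
    = 3.5979 − 2.576 = 1.0219 → 1.02
Power = Φ(1.02) = 0.846.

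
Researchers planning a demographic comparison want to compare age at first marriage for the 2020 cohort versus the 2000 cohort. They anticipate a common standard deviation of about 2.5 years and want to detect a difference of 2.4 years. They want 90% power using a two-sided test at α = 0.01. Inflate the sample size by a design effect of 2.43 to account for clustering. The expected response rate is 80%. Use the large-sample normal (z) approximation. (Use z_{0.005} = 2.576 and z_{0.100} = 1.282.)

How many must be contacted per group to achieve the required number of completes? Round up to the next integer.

n = 99 per group

n = (z_{α/2} + z_β)² · (σ₁² + σ₂²) / δ²
  = (2.576 + 1.282)² · (2·2.5² = 12.5) / 2.4²
  = 14.8842 · 12.5 / 5.76
  = 32.30
Design effect: 2.43 × 32.30 = 78.49.
Adjust for 80% response: 78.49 / 0.80 = 98.11.
Round up → n = 99 per group.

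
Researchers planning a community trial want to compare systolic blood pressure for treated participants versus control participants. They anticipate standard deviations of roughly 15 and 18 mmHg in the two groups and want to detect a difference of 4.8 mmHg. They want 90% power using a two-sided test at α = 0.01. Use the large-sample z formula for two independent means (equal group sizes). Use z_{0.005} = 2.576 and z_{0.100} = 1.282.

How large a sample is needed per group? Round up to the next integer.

n = 355 per group

n = (z_{α/2} + z_β)² · (σ₁² + σ₂²) / δ²
  = (2.576 + 1.282)² · (15² + 18² = 549) / 4.8²
  = 14.8842 · 549 / 23.04
  = 354.66
Round up → n = 355 per group.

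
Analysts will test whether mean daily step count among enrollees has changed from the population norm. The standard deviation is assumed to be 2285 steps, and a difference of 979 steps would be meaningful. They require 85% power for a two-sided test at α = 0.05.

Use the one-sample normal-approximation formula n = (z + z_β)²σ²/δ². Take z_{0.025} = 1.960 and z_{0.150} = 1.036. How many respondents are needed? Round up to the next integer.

n = (z_{α/2} + z_β)² · σ² / δ²
  = (1.960 + 1.036)² · 2285² / 979²
  = 8.9760 · 5221225 / 958441
  = 48.90
Round up → n = 49.

n = 49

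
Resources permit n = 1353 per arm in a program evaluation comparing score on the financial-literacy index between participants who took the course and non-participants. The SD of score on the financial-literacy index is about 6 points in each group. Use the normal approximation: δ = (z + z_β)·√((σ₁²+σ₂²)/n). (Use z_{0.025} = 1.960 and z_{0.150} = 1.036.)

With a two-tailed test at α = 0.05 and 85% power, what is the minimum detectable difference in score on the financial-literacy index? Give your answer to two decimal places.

Minimum detectable difference ≈ 0.69 points

δ = (z_{α/2} + z_β) · √((σ₁²+σ₂²)/n)
  = (1.960 + 1.036) · √(72/1353)
  = 2.996 · √0.05322
  = 2.996 · 0.2307
  = 0.6911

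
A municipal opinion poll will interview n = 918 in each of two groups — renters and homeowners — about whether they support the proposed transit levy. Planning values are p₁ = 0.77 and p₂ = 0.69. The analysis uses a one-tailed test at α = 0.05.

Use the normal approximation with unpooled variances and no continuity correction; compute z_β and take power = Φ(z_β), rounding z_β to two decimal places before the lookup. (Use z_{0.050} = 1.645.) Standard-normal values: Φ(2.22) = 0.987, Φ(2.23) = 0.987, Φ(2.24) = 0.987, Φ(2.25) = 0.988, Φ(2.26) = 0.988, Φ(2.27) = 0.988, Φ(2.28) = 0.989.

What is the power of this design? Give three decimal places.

Power ≈ 0.987

z_β = |p₁−p₂|·√(n/[p₁q₁+p₂q₂]) − z_α
    = 0.08 · √(918/0.3910) − 1.645
    = 0.08 · 48.4544 − 1.645
    = 3.8763 − 1.645 = 2.2313 → 2.23
Power = Φ(2.23) = 0.987.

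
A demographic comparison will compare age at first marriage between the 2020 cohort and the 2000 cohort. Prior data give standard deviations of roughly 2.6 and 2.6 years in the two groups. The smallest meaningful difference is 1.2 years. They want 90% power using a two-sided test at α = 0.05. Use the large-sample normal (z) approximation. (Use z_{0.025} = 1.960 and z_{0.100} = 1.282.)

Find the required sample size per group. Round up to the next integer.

n = (z_{α/2} + z_β)² · (σ₁² + σ₂²) / δ²
  = (1.960 + 1.282)² · (2.6² + 2.6² = 13.52) / 1.2²
  = 10.5106 · 13.52 / 1.44
  = 98.68
Round up → n = 99 per group.

n = 99 per group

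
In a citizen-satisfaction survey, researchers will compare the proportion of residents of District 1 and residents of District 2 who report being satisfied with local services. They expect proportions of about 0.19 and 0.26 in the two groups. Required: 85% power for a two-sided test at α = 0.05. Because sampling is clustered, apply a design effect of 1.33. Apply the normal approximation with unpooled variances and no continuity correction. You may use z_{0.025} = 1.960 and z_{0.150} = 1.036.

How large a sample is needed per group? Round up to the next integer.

n = (z_{α/2} + z_β)² · [p₁(1−p₁) + p₂(1−p₂)] / (p₁ − p₂)²
  = (1.960 + 1.036)² · (0.19·0.81 + 0.26·0.74) / (-0.07)²
  = (2.996)² · (0.1539 + 0.1924) / 0.0049
  = 8.9760 · 0.3463 / 0.0049
  = 634.37
Design effect: 1.33 × 634.37 = 843.71.
Round up → n = 844 per group.

n = 844 per group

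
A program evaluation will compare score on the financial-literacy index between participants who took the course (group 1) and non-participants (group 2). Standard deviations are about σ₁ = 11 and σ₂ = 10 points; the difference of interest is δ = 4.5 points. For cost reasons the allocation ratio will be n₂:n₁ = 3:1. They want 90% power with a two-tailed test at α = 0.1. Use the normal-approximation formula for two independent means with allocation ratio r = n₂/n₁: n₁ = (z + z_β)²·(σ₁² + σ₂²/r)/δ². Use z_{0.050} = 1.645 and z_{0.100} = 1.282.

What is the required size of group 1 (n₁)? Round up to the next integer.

n₁ = (z_{α/2} + z_β)² · (σ₁² + σ₂²/r) / δ²
   = (1.645 + 1.282)² · (11² + 10²/3) / 4.5²
   = 8.5673 · (121 + 33.3333) / 20.25
   = 8.5673 · 154.3333 / 20.25
   = 65.30
Round up → n₁ = 66; n₂ = r·n₁ = 3 × 66 = 198.

n₁ = 66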